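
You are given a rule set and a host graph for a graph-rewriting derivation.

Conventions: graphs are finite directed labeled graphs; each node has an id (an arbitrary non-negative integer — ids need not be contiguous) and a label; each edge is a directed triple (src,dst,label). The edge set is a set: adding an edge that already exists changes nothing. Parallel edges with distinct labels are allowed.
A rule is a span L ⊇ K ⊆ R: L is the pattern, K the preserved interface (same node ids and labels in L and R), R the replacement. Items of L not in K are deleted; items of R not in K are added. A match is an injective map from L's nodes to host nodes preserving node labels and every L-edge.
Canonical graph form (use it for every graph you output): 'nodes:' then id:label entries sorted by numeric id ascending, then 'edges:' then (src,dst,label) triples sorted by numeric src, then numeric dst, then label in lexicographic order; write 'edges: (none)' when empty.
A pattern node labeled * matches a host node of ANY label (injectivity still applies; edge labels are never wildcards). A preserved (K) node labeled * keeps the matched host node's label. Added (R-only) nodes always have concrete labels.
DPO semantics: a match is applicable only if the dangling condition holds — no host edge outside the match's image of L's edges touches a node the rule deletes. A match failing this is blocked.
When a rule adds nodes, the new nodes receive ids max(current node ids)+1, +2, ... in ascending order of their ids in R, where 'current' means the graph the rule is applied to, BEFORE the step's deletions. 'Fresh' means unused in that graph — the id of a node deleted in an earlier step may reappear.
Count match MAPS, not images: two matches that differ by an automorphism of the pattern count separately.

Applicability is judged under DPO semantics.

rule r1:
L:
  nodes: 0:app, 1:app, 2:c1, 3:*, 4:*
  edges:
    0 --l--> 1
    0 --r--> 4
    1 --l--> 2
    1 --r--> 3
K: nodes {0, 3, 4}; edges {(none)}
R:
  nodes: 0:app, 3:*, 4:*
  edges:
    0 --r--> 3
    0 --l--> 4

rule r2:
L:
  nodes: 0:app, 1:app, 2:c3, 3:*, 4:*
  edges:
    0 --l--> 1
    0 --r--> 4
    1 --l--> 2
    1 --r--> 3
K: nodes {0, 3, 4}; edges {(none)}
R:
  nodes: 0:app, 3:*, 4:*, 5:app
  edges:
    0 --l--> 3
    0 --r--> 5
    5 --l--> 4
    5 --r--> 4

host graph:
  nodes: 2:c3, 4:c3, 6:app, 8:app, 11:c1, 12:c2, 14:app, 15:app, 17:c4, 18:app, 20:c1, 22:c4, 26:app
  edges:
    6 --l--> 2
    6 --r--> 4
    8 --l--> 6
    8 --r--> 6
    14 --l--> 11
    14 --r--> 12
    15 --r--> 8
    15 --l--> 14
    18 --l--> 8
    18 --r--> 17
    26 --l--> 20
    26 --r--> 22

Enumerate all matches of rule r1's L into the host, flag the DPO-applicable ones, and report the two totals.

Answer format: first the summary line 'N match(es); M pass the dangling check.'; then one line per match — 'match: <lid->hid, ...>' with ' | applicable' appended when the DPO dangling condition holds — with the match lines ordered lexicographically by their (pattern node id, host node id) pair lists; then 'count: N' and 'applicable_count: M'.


1 match(es); 1 pass the dangling check.
match: 0->15, 1->14, 2->11, 3->12, 4->8 | applicable
count: 1
applicable_count: 1


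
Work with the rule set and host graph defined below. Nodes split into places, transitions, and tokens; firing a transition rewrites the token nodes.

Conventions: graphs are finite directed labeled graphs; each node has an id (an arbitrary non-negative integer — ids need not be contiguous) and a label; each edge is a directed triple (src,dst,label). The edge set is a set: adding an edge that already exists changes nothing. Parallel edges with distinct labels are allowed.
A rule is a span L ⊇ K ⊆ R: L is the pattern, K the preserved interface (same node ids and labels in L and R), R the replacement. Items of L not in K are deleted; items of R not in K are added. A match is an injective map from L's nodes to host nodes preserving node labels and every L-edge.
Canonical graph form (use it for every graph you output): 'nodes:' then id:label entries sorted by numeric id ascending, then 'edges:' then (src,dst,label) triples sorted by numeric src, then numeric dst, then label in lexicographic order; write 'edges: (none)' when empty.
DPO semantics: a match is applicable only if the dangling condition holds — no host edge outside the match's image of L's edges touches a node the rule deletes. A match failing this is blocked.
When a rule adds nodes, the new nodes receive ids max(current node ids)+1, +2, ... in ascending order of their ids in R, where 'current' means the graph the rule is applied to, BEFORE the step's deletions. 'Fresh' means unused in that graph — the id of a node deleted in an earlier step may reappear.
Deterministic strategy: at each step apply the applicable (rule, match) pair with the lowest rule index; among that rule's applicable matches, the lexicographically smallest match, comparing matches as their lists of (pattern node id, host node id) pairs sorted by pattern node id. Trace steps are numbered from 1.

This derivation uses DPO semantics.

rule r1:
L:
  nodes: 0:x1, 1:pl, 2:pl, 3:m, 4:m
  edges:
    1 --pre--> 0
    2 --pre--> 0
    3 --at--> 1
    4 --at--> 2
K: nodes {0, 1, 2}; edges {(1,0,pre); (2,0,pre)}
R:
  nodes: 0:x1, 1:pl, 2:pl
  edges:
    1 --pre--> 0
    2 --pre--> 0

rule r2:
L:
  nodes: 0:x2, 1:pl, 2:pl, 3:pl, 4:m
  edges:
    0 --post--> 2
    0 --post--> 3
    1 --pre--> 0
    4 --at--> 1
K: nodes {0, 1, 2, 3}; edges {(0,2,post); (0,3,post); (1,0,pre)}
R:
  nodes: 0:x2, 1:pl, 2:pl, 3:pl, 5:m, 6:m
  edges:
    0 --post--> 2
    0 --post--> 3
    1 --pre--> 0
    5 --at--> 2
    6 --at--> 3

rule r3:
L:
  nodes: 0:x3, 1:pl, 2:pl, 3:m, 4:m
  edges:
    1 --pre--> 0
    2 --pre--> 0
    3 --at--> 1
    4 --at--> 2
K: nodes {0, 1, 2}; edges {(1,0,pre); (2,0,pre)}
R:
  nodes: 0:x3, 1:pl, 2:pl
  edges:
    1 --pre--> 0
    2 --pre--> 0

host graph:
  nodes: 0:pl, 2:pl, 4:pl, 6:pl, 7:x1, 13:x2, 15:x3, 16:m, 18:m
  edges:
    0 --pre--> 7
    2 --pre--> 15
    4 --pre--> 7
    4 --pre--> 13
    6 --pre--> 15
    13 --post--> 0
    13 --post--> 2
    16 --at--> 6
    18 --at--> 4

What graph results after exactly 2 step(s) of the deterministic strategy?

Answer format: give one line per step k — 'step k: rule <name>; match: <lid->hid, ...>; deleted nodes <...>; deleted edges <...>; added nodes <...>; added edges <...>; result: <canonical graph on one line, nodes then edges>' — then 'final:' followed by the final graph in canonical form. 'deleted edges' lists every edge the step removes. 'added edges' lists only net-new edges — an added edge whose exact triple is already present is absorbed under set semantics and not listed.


step 1: rule r2; match: 0->13, 1->4, 2->0, 3->2, 4->18; deleted nodes 18; deleted edges (18,4,at); added nodes 19, 20; added edges (19,0,at); (20,2,at); result: nodes: 0:pl, 2:pl, 4:pl, 6:pl, 7:x1, 13:x2, 15:x3, 16:m, 19:m, 20:m edges: (0,7,pre); (2,15,pre); (4,7,pre); (4,13,pre); (6,15,pre); (13,0,post); (13,2,post); (16,6,at); (19,0,at); (20,2,at)
step 2: rule r3; match: 0->15, 1->2, 2->6, 3->20, 4->16; deleted nodes 16, 20; deleted edges (16,6,at); (20,2,at); added nodes (none); added edges (none); result: nodes: 0:pl, 2:pl, 4:pl, 6:pl, 7:x1, 13:x2, 15:x3, 19:m edges: (0,7,pre); (2,15,pre); (4,7,pre); (4,13,pre); (6,15,pre); (13,0,post); (13,2,post); (19,0,at)
final:
nodes: 0:pl, 2:pl, 4:pl, 6:pl, 7:x1, 13:x2, 15:x3, 19:m
edges: (0,7,pre); (2,15,pre); (4,7,pre); (4,13,pre); (6,15,pre); (13,0,post); (13,2,post); (19,0,at)


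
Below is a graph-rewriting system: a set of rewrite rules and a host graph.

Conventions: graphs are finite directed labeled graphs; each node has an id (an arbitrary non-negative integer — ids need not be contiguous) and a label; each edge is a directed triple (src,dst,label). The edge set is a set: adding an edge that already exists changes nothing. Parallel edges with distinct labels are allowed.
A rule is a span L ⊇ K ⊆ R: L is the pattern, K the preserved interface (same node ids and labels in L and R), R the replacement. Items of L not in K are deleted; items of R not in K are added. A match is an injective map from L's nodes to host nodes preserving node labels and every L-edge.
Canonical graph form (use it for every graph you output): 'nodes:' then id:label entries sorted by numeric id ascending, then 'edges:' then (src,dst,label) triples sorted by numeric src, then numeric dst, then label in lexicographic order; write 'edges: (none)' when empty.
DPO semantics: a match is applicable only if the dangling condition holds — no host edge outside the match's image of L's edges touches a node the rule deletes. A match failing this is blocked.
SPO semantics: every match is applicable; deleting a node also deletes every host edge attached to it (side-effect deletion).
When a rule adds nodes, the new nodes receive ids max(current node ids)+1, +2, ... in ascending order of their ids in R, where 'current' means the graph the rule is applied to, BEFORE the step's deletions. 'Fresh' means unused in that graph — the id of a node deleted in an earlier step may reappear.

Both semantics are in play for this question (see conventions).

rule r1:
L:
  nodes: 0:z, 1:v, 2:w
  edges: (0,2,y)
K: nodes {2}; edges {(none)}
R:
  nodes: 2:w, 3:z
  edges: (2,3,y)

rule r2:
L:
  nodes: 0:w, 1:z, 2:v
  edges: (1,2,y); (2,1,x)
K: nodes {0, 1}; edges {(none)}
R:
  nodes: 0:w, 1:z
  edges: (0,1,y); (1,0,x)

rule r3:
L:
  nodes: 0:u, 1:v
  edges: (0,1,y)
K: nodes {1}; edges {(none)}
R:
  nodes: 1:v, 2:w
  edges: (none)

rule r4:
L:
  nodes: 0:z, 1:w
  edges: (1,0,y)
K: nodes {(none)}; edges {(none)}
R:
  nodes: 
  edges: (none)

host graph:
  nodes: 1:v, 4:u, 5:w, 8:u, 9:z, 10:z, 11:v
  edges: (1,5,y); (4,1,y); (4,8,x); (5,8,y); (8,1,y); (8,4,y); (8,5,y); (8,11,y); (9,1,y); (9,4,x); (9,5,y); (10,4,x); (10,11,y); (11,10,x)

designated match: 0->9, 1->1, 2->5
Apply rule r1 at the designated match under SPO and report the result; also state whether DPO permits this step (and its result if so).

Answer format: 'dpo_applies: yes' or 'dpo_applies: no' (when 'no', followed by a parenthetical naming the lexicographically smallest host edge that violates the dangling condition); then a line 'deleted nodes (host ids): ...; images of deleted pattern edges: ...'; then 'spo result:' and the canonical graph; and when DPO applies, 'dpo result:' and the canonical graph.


dpo_applies: no
(the rule deletes node 1, which keeps host edge (1,5,y) outside the match image — the dangling condition fails, DPO blocks; SPO proceeds and side-deletes such edges)
deleted nodes (host ids): 1, 9; images of deleted pattern edges: (9,5,y)
spo result:
nodes: 4:u, 5:w, 8:u, 10:z, 11:v, 12:z
edges: (4,8,x); (5,8,y); (5,12,y); (8,4,y); (8,5,y); (8,11,y); (10,4,x); (10,11,y); (11,10,x)


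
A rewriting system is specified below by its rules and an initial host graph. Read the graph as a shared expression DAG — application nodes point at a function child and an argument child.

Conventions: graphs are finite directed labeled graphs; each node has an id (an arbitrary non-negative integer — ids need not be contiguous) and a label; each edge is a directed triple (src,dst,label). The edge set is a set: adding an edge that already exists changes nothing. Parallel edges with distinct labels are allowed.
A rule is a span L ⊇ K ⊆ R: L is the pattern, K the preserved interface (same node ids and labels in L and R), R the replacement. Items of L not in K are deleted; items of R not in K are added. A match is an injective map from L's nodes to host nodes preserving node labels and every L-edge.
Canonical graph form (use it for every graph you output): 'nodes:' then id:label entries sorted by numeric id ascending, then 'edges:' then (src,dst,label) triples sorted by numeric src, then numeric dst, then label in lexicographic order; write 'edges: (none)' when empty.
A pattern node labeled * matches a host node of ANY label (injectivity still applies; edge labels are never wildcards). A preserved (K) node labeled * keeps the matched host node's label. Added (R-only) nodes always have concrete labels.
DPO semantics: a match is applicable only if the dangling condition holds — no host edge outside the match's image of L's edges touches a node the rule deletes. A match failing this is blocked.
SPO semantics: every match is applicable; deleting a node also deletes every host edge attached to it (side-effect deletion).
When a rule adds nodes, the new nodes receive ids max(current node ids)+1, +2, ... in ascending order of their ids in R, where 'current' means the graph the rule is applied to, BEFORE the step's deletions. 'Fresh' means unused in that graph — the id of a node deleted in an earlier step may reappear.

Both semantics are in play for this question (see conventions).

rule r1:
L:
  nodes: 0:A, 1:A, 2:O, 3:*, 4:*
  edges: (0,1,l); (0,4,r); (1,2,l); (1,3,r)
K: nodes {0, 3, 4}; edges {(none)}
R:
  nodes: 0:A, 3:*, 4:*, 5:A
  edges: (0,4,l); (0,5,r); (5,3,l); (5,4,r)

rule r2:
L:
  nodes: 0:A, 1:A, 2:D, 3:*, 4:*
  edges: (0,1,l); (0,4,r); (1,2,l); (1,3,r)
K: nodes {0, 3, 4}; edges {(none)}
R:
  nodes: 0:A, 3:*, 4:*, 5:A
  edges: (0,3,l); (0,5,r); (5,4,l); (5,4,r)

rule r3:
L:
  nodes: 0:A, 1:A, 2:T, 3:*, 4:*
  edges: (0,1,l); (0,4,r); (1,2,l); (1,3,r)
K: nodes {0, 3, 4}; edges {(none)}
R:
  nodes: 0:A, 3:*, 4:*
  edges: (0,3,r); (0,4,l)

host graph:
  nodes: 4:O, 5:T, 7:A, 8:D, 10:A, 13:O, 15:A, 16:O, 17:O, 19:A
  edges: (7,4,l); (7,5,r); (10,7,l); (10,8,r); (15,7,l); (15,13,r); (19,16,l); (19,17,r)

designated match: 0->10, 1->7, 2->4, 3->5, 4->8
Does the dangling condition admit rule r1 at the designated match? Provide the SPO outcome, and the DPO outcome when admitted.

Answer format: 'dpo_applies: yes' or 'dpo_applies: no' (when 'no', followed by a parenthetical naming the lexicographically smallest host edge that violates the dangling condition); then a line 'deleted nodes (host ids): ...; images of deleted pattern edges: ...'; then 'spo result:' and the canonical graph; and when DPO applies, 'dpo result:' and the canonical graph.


dpo_applies: no
(the rule deletes node 7, which keeps host edge (15,7,l) outside the match image — the dangling condition fails, DPO blocks; SPO proceeds and side-deletes such edges)
deleted nodes (host ids): 4, 7; images of deleted pattern edges: (7,4,l); (7,5,r); (10,7,l); (10,8,r)
spo result:
nodes: 5:T, 8:D, 10:A, 13:O, 15:A, 16:O, 17:O, 19:A, 20:A
edges: (10,8,l); (10,20,r); (15,13,r); (19,16,l); (19,17,r); (20,5,l); (20,8,r)


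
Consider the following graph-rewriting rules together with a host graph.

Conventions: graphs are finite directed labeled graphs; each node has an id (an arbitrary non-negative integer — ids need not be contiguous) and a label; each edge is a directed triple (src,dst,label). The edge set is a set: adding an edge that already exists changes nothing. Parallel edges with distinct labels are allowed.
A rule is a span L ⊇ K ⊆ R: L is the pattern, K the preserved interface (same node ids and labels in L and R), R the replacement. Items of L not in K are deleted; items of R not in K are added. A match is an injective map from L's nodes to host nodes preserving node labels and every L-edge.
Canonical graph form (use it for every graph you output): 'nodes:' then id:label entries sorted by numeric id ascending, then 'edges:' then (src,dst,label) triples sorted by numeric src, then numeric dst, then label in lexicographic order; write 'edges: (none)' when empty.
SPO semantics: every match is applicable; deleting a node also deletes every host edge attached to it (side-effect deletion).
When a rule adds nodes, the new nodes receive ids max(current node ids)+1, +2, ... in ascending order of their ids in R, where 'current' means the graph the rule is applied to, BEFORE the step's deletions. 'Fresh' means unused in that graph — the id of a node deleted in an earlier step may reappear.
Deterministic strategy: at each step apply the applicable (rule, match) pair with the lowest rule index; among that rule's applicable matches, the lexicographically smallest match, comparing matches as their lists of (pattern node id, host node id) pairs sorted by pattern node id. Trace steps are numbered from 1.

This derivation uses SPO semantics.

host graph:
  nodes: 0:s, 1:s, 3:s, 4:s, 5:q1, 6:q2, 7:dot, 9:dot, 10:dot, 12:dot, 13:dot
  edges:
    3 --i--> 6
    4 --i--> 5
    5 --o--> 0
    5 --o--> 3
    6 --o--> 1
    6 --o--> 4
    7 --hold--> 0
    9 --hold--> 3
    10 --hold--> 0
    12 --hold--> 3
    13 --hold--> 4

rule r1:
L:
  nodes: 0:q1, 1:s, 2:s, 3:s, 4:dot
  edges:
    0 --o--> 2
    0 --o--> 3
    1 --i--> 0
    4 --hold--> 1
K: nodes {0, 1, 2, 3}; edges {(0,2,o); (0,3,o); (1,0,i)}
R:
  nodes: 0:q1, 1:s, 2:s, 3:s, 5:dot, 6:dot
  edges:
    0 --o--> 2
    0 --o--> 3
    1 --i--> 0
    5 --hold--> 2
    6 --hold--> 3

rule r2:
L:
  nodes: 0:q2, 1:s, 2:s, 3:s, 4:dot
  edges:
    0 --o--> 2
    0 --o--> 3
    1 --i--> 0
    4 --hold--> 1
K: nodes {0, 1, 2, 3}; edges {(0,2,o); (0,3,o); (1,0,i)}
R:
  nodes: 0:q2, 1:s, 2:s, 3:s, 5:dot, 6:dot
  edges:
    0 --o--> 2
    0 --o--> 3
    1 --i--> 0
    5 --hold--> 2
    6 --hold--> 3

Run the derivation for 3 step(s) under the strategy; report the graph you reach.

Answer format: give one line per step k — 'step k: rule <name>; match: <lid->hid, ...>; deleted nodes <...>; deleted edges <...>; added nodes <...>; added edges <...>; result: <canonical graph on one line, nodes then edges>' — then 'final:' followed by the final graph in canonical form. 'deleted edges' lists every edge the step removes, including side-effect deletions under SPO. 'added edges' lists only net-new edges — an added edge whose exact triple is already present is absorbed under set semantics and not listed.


step 1: rule r1; match: 0->5, 1->4, 2->0, 3->3, 4->13; deleted nodes 13; deleted edges (13,4,hold); added nodes 14, 15; added edges (14,0,hold); (15,3,hold); result: nodes: 0:s, 1:s, 3:s, 4:s, 5:q1, 6:q2, 7:dot, 9:dot, 10:dot, 12:dot, 14:dot, 15:dot edges: (3,6,i); (4,5,i); (5,0,o); (5,3,o); (6,1,o); (6,4,o); (7,0,hold); (9,3,hold); (10,0,hold); (12,3,hold); (14,0,hold); (15,3,hold)
step 2: rule r2; match: 0->6, 1->3, 2->1, 3->4, 4->9; deleted nodes 9; deleted edges (9,3,hold); added nodes 16, 17; added edges (16,1,hold); (17,4,hold); result: nodes: 0:s, 1:s, 3:s, 4:s, 5:q1, 6:q2, 7:dot, 10:dot, 12:dot, 14:dot, 15:dot, 16:dot, 17:dot edges: (3,6,i); (4,5,i); (5,0,o); (5,3,o); (6,1,o); (6,4,o); (7,0,hold); (10,0,hold); (12,3,hold); (14,0,hold); (15,3,hold); (16,1,hold); (17,4,hold)
step 3: rule r1; match: 0->5, 1->4, 2->0, 3->3, 4->17; deleted nodes 17; deleted edges (17,4,hold); added nodes 18, 19; added edges (18,0,hold); (19,3,hold); result: nodes: 0:s, 1:s, 3:s, 4:s, 5:q1, 6:q2, 7:dot, 10:dot, 12:dot, 14:dot, 15:dot, 16:dot, 18:dot, 19:dot edges: (3,6,i); (4,5,i); (5,0,o); (5,3,o); (6,1,o); (6,4,o); (7,0,hold); (10,0,hold); (12,3,hold); (14,0,hold); (15,3,hold); (16,1,hold); (18,0,hold); (19,3,hold)
final:
nodes: 0:s, 1:s, 3:s, 4:s, 5:q1, 6:q2, 7:dot, 10:dot, 12:dot, 14:dot, 15:dot, 16:dot, 18:dot, 19:dot
edges: (3,6,i); (4,5,i); (5,0,o); (5,3,o); (6,1,o); (6,4,o); (7,0,hold); (10,0,hold); (12,3,hold); (14,0,hold); (15,3,hold); (16,1,hold); (18,0,hold); (19,3,hold)


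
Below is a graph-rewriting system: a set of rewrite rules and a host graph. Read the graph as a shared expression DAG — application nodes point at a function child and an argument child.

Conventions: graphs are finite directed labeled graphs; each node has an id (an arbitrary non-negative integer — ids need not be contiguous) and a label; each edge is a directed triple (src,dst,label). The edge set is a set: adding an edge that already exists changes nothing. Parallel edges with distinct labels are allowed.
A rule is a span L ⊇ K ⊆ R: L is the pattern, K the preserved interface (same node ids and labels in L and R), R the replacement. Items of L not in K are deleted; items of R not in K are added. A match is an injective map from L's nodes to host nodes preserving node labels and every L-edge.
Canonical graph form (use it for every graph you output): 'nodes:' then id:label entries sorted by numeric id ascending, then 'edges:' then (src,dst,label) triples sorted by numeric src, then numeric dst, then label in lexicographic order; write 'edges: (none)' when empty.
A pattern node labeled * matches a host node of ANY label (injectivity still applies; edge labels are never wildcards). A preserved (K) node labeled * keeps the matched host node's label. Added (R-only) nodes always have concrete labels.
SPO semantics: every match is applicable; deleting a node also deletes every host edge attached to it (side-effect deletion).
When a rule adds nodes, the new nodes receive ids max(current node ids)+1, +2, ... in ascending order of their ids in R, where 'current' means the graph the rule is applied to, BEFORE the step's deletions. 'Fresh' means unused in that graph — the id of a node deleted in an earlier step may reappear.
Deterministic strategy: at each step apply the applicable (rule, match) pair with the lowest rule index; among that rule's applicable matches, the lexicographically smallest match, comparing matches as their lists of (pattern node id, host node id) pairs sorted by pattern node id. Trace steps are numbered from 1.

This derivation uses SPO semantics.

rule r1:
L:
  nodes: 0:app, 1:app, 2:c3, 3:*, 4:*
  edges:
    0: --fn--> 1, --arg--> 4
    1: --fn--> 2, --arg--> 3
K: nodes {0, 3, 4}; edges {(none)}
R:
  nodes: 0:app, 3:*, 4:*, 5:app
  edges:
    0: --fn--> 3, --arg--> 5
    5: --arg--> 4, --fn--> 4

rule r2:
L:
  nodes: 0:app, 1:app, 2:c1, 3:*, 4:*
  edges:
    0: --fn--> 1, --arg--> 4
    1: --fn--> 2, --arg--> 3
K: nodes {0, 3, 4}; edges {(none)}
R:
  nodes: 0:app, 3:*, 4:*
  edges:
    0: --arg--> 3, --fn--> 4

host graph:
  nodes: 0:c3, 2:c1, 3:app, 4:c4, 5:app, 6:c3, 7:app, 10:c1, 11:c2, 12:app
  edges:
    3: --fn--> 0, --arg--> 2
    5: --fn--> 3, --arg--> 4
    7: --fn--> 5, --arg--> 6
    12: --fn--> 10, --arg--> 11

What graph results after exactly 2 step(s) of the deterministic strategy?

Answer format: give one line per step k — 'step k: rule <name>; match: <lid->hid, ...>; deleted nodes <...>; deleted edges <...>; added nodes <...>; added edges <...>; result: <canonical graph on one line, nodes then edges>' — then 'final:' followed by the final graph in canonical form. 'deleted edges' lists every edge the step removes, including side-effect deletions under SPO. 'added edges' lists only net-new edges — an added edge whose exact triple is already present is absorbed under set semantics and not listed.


step 1: rule r1; match: 0->5, 1->3, 2->0, 3->2, 4->4; deleted nodes 0, 3; deleted edges (3,0,fn); (3,2,arg); (5,3,fn); (5,4,arg); added nodes 13; added edges (5,2,fn); (5,13,arg); (13,4,arg); (13,4,fn); result: nodes: 2:c1, 4:c4, 5:app, 6:c3, 7:app, 10:c1, 11:c2, 12:app, 13:app edges: (5,2,fn); (5,13,arg); (7,5,fn); (7,6,arg); (12,10,fn); (12,11,arg); (13,4,arg); (13,4,fn)
step 2: rule r2; match: 0->7, 1->5, 2->2, 3->13, 4->6; deleted nodes 2, 5; deleted edges (5,2,fn); (5,13,arg); (7,5,fn); (7,6,arg); added nodes (none); added edges (7,6,fn); (7,13,arg); result: nodes: 4:c4, 6:c3, 7:app, 10:c1, 11:c2, 12:app, 13:app edges: (7,6,fn); (7,13,arg); (12,10,fn); (12,11,arg); (13,4,arg); (13,4,fn)
final:
nodes: 4:c4, 6:c3, 7:app, 10:c1, 11:c2, 12:app, 13:app
edges: (7,6,fn); (7,13,arg); (12,10,fn); (12,11,arg); (13,4,arg); (13,4,fn)


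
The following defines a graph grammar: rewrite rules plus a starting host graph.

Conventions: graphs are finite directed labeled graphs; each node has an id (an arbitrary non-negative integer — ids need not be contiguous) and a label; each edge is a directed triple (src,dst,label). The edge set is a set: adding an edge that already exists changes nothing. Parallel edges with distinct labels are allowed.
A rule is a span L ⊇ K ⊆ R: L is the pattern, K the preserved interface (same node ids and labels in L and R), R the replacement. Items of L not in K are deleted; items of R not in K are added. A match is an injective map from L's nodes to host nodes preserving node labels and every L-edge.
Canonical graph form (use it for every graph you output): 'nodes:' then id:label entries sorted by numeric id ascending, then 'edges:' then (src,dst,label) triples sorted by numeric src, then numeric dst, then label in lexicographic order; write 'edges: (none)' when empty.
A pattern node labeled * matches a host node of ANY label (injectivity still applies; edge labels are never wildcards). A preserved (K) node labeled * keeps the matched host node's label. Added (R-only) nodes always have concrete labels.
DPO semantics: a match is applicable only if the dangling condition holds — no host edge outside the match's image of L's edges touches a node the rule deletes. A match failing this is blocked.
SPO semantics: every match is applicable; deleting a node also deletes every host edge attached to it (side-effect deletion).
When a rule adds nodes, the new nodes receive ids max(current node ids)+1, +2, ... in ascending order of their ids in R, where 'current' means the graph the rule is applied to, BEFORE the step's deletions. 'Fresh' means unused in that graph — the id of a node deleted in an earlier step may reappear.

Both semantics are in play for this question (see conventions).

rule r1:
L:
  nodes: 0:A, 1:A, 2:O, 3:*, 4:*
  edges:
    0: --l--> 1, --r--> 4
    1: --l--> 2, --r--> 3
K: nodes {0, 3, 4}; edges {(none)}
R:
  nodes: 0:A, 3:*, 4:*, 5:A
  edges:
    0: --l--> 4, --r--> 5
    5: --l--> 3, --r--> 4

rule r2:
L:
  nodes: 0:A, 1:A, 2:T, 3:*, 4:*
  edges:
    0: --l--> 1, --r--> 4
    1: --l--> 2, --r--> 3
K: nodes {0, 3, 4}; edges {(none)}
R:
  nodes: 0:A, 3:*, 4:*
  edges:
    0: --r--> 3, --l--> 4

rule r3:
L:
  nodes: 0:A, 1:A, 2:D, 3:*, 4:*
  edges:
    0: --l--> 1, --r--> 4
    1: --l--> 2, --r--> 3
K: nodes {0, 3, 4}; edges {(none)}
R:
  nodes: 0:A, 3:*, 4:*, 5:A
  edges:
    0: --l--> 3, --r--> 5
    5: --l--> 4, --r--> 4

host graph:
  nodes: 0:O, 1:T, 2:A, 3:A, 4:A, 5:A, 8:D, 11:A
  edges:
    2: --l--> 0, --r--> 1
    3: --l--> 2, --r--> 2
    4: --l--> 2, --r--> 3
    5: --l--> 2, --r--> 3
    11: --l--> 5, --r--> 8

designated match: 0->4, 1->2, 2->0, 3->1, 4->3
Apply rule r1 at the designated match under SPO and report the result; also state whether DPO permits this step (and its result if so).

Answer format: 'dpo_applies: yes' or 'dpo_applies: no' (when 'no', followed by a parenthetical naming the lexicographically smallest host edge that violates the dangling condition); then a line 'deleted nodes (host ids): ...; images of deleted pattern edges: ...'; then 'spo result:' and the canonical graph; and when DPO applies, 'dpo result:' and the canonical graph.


dpo_applies: no
(the rule deletes node 2, which keeps host edge (3,2,l) outside the match image — the dangling condition fails, DPO blocks; SPO proceeds and side-deletes such edges)
deleted nodes (host ids): 0, 2; images of deleted pattern edges: (2,0,l); (2,1,r); (4,2,l); (4,3,r)
spo result:
nodes: 1:T, 3:A, 4:A, 5:A, 8:D, 11:A, 12:A
edges: (4,3,l); (4,12,r); (5,3,r); (11,5,l); (11,8,r); (12,1,l); (12,3,r)


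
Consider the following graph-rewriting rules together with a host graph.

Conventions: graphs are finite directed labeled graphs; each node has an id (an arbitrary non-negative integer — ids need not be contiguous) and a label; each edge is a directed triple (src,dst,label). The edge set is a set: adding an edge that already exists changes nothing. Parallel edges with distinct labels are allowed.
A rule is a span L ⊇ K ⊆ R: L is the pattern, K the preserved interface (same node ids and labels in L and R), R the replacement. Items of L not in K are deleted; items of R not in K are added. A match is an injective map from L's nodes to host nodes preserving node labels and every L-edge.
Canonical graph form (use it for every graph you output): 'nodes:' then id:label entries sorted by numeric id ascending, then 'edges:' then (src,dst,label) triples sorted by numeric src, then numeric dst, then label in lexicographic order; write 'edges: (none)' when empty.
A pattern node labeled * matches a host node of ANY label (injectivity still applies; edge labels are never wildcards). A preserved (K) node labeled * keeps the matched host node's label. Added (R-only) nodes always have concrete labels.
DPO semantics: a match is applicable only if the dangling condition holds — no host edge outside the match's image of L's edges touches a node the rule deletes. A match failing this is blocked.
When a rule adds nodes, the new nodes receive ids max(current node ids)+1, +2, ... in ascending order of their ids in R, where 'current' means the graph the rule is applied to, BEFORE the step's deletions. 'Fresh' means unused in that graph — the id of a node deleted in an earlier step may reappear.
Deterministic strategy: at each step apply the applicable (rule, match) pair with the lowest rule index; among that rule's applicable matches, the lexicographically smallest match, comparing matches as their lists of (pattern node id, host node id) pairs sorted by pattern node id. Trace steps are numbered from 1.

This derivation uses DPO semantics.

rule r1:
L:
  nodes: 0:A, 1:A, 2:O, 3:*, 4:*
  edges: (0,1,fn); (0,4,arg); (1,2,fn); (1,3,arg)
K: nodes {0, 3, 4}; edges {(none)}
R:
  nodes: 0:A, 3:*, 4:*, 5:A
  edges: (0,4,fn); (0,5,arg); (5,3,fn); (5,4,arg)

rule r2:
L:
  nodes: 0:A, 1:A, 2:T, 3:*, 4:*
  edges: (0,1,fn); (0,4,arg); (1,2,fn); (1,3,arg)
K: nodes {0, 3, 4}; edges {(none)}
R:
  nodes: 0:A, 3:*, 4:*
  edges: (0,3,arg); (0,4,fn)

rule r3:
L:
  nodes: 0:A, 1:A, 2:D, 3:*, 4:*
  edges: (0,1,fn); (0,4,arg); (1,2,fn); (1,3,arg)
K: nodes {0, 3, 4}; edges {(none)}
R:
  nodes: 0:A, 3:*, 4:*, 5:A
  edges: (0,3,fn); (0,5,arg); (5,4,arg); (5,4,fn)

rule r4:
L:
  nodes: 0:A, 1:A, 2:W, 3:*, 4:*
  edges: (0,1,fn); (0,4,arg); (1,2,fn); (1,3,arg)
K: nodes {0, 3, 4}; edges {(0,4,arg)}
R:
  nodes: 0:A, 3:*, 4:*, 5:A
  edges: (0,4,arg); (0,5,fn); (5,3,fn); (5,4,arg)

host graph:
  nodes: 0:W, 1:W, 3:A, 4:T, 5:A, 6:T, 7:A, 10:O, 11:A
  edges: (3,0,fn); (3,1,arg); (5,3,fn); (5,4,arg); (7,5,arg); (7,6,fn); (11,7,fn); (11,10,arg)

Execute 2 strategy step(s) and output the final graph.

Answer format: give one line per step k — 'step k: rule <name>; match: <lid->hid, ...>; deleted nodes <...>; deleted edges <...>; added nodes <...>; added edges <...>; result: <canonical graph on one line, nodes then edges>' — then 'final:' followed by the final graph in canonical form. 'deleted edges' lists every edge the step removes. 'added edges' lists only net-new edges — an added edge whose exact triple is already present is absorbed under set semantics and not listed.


step 1: rule r2; match: 0->11, 1->7, 2->6, 3->5, 4->10; deleted nodes 6, 7; deleted edges (7,5,arg); (7,6,fn); (11,7,fn); (11,10,arg); added nodes (none); added edges (11,5,arg); (11,10,fn); result: nodes: 0:W, 1:W, 3:A, 4:T, 5:A, 10:O, 11:A edges: (3,0,fn); (3,1,arg); (5,3,fn); (5,4,arg); (11,5,arg); (11,10,fn)
step 2: rule r4; match: 0->5, 1->3, 2->0, 3->1, 4->4; deleted nodes 0, 3; deleted edges (3,0,fn); (3,1,arg); (5,3,fn); added nodes 12; added edges (5,12,fn); (12,1,fn); (12,4,arg); result: nodes: 1:W, 4:T, 5:A, 10:O, 11:A, 12:A edges: (5,4,arg); (5,12,fn); (11,5,arg); (11,10,fn); (12,1,fn); (12,4,arg)
final:
nodes: 1:W, 4:T, 5:A, 10:O, 11:A, 12:A
edges: (5,4,arg); (5,12,fn); (11,5,arg); (11,10,fn); (12,1,fn); (12,4,arg)


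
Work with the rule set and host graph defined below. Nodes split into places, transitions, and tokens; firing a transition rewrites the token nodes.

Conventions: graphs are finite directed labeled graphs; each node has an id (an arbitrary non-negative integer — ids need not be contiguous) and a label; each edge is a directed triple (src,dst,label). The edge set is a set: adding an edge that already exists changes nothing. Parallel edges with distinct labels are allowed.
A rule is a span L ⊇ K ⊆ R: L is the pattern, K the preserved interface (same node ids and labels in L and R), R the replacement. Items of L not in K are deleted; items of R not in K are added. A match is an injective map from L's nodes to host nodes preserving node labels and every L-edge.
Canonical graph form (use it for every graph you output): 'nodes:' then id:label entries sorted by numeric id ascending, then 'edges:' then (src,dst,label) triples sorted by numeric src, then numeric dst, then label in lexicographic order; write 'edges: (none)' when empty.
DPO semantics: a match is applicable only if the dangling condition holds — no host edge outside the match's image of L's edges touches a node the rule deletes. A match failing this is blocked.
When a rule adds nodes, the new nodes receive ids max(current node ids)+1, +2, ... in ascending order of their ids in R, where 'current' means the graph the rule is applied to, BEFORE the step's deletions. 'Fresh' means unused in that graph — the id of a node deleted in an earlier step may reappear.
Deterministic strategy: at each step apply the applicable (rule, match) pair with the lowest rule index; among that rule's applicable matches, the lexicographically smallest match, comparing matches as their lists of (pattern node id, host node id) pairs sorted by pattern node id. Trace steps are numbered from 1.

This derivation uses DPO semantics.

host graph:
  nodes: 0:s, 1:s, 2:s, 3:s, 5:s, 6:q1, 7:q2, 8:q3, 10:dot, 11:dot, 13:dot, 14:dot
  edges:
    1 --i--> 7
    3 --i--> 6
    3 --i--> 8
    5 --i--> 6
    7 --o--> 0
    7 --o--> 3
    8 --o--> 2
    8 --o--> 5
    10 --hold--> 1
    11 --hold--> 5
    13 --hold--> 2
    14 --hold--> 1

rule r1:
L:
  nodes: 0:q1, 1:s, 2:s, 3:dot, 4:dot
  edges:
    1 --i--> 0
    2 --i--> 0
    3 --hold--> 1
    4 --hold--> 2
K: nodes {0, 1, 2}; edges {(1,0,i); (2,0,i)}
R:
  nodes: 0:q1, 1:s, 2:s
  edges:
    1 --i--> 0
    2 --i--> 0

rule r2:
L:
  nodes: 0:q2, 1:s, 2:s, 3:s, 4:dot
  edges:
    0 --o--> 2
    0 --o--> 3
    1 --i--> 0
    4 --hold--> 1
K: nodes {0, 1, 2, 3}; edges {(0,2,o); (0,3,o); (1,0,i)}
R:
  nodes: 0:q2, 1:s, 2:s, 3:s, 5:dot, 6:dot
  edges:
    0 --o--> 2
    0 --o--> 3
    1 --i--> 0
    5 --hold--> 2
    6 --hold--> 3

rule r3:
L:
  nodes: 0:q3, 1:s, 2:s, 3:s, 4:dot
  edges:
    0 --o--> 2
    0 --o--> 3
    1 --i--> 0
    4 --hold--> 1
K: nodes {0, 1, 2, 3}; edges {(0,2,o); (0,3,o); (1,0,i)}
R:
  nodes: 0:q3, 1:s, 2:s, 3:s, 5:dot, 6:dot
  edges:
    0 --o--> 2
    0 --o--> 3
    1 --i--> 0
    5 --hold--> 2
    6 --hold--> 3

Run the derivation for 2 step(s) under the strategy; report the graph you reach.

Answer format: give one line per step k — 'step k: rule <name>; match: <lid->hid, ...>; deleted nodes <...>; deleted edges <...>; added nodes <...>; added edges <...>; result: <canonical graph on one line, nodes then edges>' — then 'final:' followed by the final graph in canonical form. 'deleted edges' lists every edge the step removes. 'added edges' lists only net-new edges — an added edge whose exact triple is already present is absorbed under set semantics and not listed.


step 1: rule r2; match: 0->7, 1->1, 2->0, 3->3, 4->10; deleted nodes 10; deleted edges (10,1,hold); added nodes 15, 16; added edges (15,0,hold); (16,3,hold); result: nodes: 0:s, 1:s, 2:s, 3:s, 5:s, 6:q1, 7:q2, 8:q3, 11:dot, 13:dot, 14:dot, 15:dot, 16:dot edges: (1,7,i); (3,6,i); (3,8,i); (5,6,i); (7,0,o); (7,3,o); (8,2,o); (8,5,o); (11,5,hold); (13,2,hold); (14,1,hold); (15,0,hold); (16,3,hold)
step 2: rule r1; match: 0->6, 1->3, 2->5, 3->16, 4->11; deleted nodes 11, 16; deleted edges (11,5,hold); (16,3,hold); added nodes (none); added edges (none); result: nodes: 0:s, 1:s, 2:s, 3:s, 5:s, 6:q1, 7:q2, 8:q3, 13:dot, 14:dot, 15:dot edges: (1,7,i); (3,6,i); (3,8,i); (5,6,i); (7,0,o); (7,3,o); (8,2,o); (8,5,o); (13,2,hold); (14,1,hold); (15,0,hold)
final:
nodes: 0:s, 1:s, 2:s, 3:s, 5:s, 6:q1, 7:q2, 8:q3, 13:dot, 14:dot, 15:dot
edges: (1,7,i); (3,6,i); (3,8,i); (5,6,i); (7,0,o); (7,3,o); (8,2,o); (8,5,o); (13,2,hold); (14,1,hold); (15,0,hold)


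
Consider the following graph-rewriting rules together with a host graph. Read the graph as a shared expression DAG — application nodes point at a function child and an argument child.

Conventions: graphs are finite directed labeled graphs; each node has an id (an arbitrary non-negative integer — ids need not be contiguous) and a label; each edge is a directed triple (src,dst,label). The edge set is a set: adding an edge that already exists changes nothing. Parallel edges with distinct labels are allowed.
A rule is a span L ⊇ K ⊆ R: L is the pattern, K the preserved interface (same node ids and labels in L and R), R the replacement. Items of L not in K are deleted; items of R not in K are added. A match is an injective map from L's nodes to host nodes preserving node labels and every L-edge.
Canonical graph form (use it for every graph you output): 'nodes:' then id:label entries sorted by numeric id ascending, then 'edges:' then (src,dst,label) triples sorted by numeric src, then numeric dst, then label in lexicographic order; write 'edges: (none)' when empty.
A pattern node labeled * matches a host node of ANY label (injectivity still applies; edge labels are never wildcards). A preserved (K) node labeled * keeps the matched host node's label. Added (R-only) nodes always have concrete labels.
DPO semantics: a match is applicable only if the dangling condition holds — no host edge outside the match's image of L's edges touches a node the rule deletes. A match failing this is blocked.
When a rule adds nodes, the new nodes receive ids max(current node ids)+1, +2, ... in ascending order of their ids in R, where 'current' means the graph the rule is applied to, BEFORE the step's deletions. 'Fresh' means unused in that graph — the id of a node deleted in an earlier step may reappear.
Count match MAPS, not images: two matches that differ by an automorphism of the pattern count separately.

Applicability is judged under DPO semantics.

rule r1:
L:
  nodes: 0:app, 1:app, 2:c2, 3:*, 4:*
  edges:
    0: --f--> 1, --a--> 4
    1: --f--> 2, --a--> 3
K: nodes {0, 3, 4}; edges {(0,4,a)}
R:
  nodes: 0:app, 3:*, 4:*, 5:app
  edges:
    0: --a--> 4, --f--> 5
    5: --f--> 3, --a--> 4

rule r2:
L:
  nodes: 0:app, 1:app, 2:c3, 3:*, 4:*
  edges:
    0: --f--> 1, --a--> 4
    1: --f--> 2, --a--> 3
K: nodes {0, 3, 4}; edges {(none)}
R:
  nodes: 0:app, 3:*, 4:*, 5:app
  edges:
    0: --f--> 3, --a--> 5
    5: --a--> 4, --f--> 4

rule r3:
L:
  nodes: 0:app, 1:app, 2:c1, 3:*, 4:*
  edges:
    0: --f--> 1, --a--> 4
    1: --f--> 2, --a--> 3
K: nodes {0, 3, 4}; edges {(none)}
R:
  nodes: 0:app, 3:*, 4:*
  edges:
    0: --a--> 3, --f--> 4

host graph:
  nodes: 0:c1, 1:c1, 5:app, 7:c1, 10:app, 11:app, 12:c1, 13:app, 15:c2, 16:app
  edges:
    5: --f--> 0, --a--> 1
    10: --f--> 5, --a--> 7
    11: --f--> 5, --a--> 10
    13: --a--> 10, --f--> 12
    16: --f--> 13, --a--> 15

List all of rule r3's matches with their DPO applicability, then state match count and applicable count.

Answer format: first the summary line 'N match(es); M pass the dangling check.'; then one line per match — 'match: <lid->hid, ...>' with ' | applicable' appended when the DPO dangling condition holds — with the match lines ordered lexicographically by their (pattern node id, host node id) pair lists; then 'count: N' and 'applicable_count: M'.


3 match(es); 1 pass the dangling check.
match: 0->10, 1->5, 2->0, 3->1, 4->7
match: 0->11, 1->5, 2->0, 3->1, 4->10
match: 0->16, 1->13, 2->12, 3->10, 4->15 | applicable
count: 3
applicable_count: 1


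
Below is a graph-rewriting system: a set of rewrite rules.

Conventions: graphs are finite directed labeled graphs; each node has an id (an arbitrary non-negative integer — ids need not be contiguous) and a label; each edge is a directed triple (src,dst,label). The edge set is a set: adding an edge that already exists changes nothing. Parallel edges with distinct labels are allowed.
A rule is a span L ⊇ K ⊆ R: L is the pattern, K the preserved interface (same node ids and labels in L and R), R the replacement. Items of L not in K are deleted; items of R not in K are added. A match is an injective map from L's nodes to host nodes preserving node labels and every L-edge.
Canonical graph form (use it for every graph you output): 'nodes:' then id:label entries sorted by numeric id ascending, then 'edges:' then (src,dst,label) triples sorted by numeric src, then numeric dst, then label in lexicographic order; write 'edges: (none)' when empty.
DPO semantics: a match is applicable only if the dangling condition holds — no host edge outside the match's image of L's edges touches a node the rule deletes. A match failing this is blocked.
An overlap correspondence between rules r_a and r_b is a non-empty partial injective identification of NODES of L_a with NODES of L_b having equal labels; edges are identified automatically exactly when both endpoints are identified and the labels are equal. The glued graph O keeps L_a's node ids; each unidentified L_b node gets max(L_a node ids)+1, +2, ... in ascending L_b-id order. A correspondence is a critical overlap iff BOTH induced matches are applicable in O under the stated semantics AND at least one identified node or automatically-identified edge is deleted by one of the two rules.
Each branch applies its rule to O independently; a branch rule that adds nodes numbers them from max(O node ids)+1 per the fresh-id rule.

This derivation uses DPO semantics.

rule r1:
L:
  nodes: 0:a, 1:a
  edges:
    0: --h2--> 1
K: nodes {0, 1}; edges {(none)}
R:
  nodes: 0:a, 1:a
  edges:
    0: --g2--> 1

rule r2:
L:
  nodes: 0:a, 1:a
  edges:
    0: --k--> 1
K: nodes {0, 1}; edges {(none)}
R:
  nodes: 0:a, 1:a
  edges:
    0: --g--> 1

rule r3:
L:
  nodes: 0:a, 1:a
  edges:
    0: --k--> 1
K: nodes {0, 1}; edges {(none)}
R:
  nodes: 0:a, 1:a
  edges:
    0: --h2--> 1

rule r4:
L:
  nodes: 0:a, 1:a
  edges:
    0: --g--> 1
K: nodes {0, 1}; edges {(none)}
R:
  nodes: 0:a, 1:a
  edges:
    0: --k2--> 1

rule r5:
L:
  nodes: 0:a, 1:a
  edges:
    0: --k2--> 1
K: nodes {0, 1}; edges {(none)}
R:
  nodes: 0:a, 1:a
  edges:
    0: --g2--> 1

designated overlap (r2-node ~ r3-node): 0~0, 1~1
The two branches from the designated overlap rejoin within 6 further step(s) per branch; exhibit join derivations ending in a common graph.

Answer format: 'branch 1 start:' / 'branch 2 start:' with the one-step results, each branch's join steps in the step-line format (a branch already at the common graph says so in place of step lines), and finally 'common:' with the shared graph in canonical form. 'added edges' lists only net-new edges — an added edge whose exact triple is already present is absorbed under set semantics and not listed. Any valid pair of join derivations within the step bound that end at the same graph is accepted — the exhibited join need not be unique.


branch 1 start:
nodes: 0:a, 1:a
edges: (0,1,g)
branch 2 start:
nodes: 0:a, 1:a
edges: (0,1,h2)
branch 1 step 1: rule r4; match: 0->0, 1->1; deleted nodes (none); deleted edges (0,1,g); added nodes (none); added edges (0,1,k2); result: nodes: 0:a, 1:a edges: (0,1,k2)
branch 1 step 2: rule r5; match: 0->0, 1->1; deleted nodes (none); deleted edges (0,1,k2); added nodes (none); added edges (0,1,g2); result: nodes: 0:a, 1:a edges: (0,1,g2)
branch 2 step 1: rule r1; match: 0->0, 1->1; deleted nodes (none); deleted edges (0,1,h2); added nodes (none); added edges (0,1,g2); result: nodes: 0:a, 1:a edges: (0,1,g2)
common:
nodes: 0:a, 1:a
edges: (0,1,g2)
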